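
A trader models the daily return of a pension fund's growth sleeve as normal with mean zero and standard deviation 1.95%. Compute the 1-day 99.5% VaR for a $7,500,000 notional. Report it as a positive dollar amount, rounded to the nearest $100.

$376,700

At 99.5% one-sided, z = 2.576.
VaR = z·σ = 2.576 × 1.95% = 5.023%.
On $7,500,000: 0.05023 × $7,500,000 = $376,725.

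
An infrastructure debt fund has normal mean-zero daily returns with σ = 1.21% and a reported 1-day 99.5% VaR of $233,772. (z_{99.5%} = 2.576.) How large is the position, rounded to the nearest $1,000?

VaR as a fraction of value: z·σ = 2.576 × 1.21% = 3.11696%.
Position = $233,772 / 0.0311696 = $7,500,000.

$7,500,000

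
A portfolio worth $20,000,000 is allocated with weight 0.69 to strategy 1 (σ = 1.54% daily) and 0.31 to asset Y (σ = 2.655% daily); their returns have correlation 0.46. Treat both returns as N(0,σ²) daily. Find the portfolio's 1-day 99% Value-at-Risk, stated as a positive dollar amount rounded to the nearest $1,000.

$752,000

σ_p² = 0.69²·1.54² + 0.31²·2.655² + 2·0.46·0.69·0.31·1.54·2.655 = 2.6111 (%²).
σ_p = √2.6111 = 1.616%.
At 99%, z = 2.326.
VaR = 2.326 × 1.616% = 3.759%; on $20,000,000 that is $751,800.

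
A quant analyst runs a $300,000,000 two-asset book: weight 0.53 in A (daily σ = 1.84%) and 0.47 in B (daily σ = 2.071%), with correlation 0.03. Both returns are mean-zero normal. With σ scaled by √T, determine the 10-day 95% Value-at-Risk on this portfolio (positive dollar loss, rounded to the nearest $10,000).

$21,820,000

σ_p = √(0.53²·1.84² + 0.47²·2.071² + 2·0.03·0.53·0.47·1.84·2.071) = 1.398%.
σ_{10d} = 1.398% × √10 = 4.421%.
z(95%) = 1.645.
VaR = 1.645 × 4.421% = 7.273%; on $300,000,000 that is $21,819,000.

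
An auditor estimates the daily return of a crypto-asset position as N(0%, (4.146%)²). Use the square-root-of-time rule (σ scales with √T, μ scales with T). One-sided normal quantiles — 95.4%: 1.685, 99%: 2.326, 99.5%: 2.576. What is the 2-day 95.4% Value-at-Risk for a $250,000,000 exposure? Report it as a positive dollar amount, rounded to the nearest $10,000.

$24,700,000

σ_{2d} = 4.146% × √2 = 5.863%.
VaR = 1.685 × 5.863% = 9.879%.
On $250,000,000: 0.09879 × $250,000,000 = $24,697,500.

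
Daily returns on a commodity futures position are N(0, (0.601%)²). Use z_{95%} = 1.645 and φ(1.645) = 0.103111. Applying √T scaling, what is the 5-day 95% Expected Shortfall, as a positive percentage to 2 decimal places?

σ_{5d} = 0.601% × √5 = 1.344%.
ES multiplier = φ(z)/(1−α) = 0.103111/0.05 = 2.062.
ES = 1.344% × 2.062 = 2.771%.

2.77%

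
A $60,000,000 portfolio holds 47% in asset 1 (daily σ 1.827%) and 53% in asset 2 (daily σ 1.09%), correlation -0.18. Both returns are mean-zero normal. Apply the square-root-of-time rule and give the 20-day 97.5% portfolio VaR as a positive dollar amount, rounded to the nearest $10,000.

σ_p = √(0.47²·1.827² + 0.53²·1.09² + 2·-0.18·0.47·0.53·1.827·1.09) = 0.945%.
σ_{20d} = 0.945% × √20 = 4.226%.
z(97.5%) = 1.960.
VaR = 1.960 × 4.226% = 8.283%; on $60,000,000 that is $4,969,800.

$4,970,000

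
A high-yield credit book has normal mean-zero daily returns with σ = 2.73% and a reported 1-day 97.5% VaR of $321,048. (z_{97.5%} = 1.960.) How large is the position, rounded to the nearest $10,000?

VaR as a fraction of value: z·σ = 1.960 × 2.73% = 5.3508%.
Position = $321,048 / 0.053508 = $6,000,000.

$6,000,000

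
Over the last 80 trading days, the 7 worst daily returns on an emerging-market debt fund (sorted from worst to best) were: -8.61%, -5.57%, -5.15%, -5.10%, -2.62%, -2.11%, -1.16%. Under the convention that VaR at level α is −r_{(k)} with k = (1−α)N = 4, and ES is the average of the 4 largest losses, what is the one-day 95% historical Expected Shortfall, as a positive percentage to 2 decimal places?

The 4 worst returns sum to -24.43%.
ES = −(-24.43%) / 4 = 6.1075% ≈ 6.11%.

6.11%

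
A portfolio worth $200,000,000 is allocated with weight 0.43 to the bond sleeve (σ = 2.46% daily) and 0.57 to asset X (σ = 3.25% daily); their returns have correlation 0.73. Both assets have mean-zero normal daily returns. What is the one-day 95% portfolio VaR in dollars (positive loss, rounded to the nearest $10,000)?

$8,960,000

σ_p² = 0.43²·2.46² + 0.57²·3.25² + 2·0.73·0.43·0.57·2.46·3.25 = 7.4117 (%²).
σ_p = √7.4117 = 2.722%.
At 95%, z = 1.645.
VaR = 1.645 × 2.722% = 4.478%; on $200,000,000 that is $8,956,000.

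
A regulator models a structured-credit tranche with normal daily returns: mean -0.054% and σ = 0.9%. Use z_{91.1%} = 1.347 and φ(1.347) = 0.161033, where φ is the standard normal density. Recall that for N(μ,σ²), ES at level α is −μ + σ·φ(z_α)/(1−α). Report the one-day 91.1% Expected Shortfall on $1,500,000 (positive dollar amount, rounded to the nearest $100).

$25,200

Tail multiplier: φ(z)/(1−α) = 0.161033 / 0.089 = 1.809.
ES = −(-0.054%) + 0.9% × 1.809 = 1.682%.
On $1,500,000: 0.01682 × $1,500,000 = $25,230.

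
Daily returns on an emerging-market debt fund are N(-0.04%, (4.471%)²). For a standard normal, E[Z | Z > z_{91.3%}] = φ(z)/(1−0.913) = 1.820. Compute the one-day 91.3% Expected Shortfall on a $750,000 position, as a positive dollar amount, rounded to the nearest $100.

$61,300

ES = −(-0.04%) + 4.471% × 1.820 = 8.177%.
On $750,000: 0.08177 × $750,000 = $61,328.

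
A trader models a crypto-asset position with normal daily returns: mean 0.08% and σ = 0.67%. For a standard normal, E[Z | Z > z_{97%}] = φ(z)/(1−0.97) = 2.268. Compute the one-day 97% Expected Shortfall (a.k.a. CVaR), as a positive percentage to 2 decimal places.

ES = −(0.08%) + 0.67% × 2.268 = 1.440%.

1.44%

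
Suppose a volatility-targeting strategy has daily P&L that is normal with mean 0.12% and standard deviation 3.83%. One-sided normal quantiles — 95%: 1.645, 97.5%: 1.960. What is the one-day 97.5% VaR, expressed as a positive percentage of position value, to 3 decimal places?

7.387%

VaR = −μ + z·σ = −(0.12%) + 1.960 × 3.83% = 7.387%.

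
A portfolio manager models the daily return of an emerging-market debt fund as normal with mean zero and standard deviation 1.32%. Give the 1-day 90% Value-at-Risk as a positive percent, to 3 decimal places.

1.692%

At 90% one-sided, z = 1.282.
VaR = z·σ = 1.282 × 1.32% = 1.692%.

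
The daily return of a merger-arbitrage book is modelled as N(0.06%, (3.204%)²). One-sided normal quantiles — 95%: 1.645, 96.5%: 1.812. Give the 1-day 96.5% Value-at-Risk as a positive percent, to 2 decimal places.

VaR = −μ + z·σ = −(0.06%) + 1.812 × 3.204% = 5.746%.

5.75%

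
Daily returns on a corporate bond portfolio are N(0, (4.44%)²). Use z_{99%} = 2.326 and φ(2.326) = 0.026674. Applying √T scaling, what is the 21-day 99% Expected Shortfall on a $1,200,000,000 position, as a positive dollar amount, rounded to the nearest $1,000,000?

σ_{21d} = 4.44% × √21 = 20.347%.
ES multiplier = φ(z)/(1−α) = 0.026674/0.01 = 2.667.
ES = 20.347% × 2.667 = 54.265%; on $1,200,000,000: $651,180,000.

$651,000,000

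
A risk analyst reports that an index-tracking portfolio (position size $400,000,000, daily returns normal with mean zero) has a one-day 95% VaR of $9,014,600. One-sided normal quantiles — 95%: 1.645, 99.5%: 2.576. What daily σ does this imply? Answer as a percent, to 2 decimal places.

1.37%

VaR as a fraction: $9,014,600 / $400,000,000 = 2.254%.
σ = VaR / z = 2.254% / 1.645 = 1.370%.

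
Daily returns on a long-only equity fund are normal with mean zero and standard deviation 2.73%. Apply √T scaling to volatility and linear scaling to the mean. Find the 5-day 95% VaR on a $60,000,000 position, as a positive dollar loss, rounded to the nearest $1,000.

At 95%, z = 1.645.
σ_{5d} = 2.73% × √5 = 6.104%.
VaR = 1.645 × 6.104% = 10.041%.
On $60,000,000: 0.10041 × $60,000,000 = $6,024,600.

$6,025,000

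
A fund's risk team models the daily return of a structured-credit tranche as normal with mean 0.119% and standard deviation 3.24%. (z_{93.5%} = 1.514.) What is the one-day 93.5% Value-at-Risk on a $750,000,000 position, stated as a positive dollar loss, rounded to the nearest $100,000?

VaR = −μ + z·σ = −(0.119%) + 1.514 × 3.24% = 4.786%.
On $750,000,000: 0.04786 × $750,000,000 = $35,895,000.

$35,900,000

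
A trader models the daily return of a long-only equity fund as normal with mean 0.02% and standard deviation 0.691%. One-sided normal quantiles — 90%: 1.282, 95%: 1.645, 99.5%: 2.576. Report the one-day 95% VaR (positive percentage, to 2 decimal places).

VaR = −μ + z·σ = −(0.02%) + 1.645 × 0.691% = 1.117%.

1.12%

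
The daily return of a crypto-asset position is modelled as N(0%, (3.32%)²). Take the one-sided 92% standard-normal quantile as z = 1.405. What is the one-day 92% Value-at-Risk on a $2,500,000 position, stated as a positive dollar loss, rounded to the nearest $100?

$116,600

VaR = z·σ = 1.405 × 3.32% = 4.665%.
On $2,500,000: 0.04665 × $2,500,000 = $116,625.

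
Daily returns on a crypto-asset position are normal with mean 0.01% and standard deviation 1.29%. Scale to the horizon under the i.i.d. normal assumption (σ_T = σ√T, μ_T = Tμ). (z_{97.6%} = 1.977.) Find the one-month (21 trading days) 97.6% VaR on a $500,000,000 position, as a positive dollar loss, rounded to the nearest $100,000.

$57,400,000

σ_{21d} = 1.29% × √21 = 5.912%; μ_{21d} = 21 × 0.01% = 0.210%.
VaR = −(0.210%) + 1.977 × 5.912% = 11.478%.
On $500,000,000: 0.11478 × $500,000,000 = $57,390,000.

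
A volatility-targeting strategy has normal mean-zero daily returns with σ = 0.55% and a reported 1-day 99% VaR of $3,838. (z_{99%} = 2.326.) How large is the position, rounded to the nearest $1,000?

VaR as a fraction of value: z·σ = 2.326 × 0.55% = 1.2793%.
Position = $3,838 / 0.012793 = $300,008.

$300,000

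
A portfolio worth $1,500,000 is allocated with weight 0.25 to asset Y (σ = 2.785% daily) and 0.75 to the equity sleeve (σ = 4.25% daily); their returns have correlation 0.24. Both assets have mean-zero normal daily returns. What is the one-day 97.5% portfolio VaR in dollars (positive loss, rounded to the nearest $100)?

σ_p² = 0.25²·2.785² + 0.75²·4.25² + 2·0.24·0.25·0.75·2.785·4.25 = 11.7102 (%²).
σ_p = √11.7102 = 3.422%.
At 97.5%, z = 1.960.
VaR = 1.960 × 3.422% = 6.707%; on $1,500,000 that is $100,605.

$100,600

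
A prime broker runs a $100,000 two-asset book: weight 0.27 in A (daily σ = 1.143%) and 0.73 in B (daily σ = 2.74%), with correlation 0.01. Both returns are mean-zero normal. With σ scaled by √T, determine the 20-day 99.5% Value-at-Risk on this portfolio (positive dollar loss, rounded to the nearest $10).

σ_p = √(0.27²·1.143² + 0.73²·2.74² + 2·0.01·0.27·0.73·1.143·2.74) = 2.027%.
σ_{20d} = 2.027% × √20 = 9.065%.
z(99.5%) = 2.576.
VaR = 2.576 × 9.065% = 23.351%; on $100,000 that is $23,351.

$23,350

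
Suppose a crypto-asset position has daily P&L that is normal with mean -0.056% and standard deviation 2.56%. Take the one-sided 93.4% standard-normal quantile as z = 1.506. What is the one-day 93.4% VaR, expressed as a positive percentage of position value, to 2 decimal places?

VaR = −μ + z·σ = −(-0.056%) + 1.506 × 2.56% = 3.911%.

3.91%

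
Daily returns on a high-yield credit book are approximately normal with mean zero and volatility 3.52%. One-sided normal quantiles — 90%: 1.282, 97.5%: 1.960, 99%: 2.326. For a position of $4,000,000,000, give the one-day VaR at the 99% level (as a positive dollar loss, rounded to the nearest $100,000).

$327,500,000

VaR = z·σ = 2.326 × 3.52% = 8.188%.
On $4,000,000,000: 0.08188 × $4,000,000,000 = $327,520,000.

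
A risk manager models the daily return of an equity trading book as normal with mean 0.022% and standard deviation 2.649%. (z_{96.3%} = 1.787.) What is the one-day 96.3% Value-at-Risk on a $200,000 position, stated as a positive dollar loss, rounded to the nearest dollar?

VaR = −μ + z·σ = −(0.022%) + 1.787 × 2.649% = 4.712%.
On $200,000: 0.04712 × $200,000 = $9,424.

$9,424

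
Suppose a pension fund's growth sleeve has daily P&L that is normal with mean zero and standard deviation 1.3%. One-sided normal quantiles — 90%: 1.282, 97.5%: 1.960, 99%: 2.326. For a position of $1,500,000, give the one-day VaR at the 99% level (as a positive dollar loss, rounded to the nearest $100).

VaR = z·σ = 2.326 × 1.3% = 3.024%.
On $1,500,000: 0.03024 × $1,500,000 = $45,360.

$45,400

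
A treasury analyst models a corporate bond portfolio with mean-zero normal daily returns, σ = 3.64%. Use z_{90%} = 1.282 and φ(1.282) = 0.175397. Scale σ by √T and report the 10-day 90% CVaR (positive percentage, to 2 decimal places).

20.19%

σ_{10d} = 3.64% × √10 = 11.511%.
ES multiplier = φ(z)/(1−α) = 0.175397/0.1 = 1.754.
ES = 11.511% × 1.754 = 20.190%.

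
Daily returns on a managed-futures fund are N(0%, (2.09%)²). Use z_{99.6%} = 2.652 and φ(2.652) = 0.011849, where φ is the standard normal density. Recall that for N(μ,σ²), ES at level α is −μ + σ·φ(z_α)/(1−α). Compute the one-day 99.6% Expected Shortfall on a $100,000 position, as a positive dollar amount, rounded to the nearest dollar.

Tail multiplier: φ(z)/(1−α) = 0.011849 / 0.004 = 2.962.
ES = 2.09% × 2.962 = 6.191%.
On $100,000: 0.06191 × $100,000 = $6,191.

$6,191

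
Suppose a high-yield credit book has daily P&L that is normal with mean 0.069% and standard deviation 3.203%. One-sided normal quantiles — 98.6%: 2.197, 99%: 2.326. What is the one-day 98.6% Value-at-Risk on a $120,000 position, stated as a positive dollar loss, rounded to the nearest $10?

$8,360

VaR = −μ + z·σ = −(0.069%) + 2.197 × 3.203% = 6.968%.
On $120,000: 0.06968 × $120,000 = $8,362.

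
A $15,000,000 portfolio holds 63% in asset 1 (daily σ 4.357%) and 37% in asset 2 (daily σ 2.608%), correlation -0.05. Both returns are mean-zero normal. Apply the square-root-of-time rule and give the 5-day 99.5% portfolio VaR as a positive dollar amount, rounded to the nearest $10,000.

$2,470,000

σ_p = √(0.63²·4.357² + 0.37²·2.608² + 2·-0.05·0.63·0.37·4.357·2.608) = 2.864%.
σ_{5d} = 2.864% × √5 = 6.404%.
z(99.5%) = 2.576.
VaR = 2.576 × 6.404% = 16.497%; on $15,000,000 that is $2,474,550.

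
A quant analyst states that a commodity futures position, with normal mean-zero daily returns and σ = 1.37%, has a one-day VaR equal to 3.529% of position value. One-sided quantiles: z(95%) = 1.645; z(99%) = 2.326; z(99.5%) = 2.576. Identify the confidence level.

99.5%

Implied z = VaR/σ = 3.529 / 1.37 = 2.576.
This matches z(99.5%) = 2.576.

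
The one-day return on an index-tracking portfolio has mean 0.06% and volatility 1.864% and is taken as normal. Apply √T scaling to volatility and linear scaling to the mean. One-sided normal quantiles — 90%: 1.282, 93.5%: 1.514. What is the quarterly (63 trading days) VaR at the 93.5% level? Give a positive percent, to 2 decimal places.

σ_{63d} = 1.864% × √63 = 14.795%; μ_{63d} = 63 × 0.06% = 3.780%.
VaR = −(3.780%) + 1.514 × 14.795% = 18.620%.

18.62%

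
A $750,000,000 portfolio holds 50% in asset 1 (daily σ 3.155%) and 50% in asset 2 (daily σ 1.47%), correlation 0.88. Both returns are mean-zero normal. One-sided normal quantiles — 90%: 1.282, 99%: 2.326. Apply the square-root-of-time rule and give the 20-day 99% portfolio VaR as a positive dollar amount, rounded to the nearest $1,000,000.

σ_p = √(0.5²·3.155² + 0.5²·1.47² + 2·0.88·0.5·0.5·3.155·1.47) = 2.252%.
σ_{20d} = 2.252% × √20 = 10.071%.
VaR = 2.326 × 10.071% = 23.425%; on $750,000,000 that is $175,687,500.

$176,000,000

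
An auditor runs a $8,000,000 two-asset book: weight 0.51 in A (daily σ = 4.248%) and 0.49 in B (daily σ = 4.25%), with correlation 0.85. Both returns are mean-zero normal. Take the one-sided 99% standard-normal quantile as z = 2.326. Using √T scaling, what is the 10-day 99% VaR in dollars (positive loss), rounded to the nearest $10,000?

σ_p = √(0.51²·4.248² + 0.49²·4.25² + 2·0.85·0.51·0.49·4.248·4.25) = 4.087%.
σ_{10d} = 4.087% × √10 = 12.924%.
VaR = 2.326 × 12.924% = 30.061%; on $8,000,000 that is $2,404,880.

$2,400,000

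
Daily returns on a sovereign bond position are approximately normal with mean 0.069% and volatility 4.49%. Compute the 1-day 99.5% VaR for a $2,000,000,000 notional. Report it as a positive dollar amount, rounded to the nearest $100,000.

At 99.5% one-sided, z = 2.576.
VaR = −μ + z·σ = −(0.069%) + 2.576 × 4.49% = 11.497%.
On $2,000,000,000: 0.11497 × $2,000,000,000 = $229,940,000.

$229,900,000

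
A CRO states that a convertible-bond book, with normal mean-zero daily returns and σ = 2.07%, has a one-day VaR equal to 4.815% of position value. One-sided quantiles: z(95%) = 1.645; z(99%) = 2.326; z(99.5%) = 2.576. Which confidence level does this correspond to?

Implied z = VaR/σ = 4.815 / 2.07 = 2.326.
This matches z(99%) = 2.326.

99%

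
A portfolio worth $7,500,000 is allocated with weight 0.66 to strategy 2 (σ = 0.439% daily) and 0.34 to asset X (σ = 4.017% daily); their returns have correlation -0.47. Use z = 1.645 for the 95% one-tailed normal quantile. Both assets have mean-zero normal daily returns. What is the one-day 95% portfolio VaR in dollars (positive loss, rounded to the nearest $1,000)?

$155,000

σ_p² = 0.66²·0.439² + 0.34²·4.017² + 2·-0.47·0.66·0.34·0.439·4.017 = 1.5773 (%²).
σ_p = √1.5773 = 1.256%.
VaR = 1.645 × 1.256% = 2.066%; on $7,500,000 that is $154,950.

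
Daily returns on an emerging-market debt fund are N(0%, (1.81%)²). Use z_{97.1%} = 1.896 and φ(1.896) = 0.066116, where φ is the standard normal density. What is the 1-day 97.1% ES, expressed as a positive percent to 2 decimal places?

Tail multiplier: φ(z)/(1−α) = 0.066116 / 0.029 = 2.280.
ES = 1.81% × 2.280 = 4.127%.

4.13%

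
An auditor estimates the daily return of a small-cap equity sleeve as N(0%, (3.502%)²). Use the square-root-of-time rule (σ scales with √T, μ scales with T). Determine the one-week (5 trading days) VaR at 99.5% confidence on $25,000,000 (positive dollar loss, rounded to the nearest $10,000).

At 99.5%, z = 2.576.
σ_{5d} = 3.502% × √5 = 7.831%.
VaR = 2.576 × 7.831% = 20.173%.
On $25,000,000: 0.20173 × $25,000,000 = $5,043,250.

$5,040,000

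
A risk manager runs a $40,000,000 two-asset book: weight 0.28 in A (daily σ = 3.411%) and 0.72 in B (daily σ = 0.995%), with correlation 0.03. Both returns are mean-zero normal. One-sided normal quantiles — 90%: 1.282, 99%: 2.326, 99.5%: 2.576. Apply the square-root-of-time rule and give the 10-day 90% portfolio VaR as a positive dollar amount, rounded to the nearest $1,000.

$1,964,000

σ_p = √(0.28²·3.411² + 0.72²·0.995² + 2·0.03·0.28·0.72·3.411·0.995) = 1.211%.
σ_{10d} = 1.211% × √10 = 3.830%.
VaR = 1.282 × 3.830% = 4.910%; on $40,000,000 that is $1,964,000.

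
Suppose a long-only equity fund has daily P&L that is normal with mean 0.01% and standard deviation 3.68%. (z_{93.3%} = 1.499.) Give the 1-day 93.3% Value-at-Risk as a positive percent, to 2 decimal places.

VaR = −μ + z·σ = −(0.01%) + 1.499 × 3.68% = 5.506%.

5.51%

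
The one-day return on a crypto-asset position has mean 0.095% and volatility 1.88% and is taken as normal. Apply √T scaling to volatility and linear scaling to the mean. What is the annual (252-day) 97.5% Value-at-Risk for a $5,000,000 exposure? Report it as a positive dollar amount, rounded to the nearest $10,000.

$1,730,000

At 97.5%, z = 1.960.
σ_{252d} = 1.88% × √252 = 29.844%; μ_{252d} = 252 × 0.095% = 23.940%.
VaR = −(23.940%) + 1.960 × 29.844% = 34.554%.
On $5,000,000: 0.34554 × $5,000,000 = $1,727,700.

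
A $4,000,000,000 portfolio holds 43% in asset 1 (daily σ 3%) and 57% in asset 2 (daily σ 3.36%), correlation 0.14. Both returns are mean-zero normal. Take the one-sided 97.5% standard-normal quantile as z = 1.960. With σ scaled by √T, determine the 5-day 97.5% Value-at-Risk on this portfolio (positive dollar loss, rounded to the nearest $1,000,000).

σ_p = √(0.43²·3² + 0.57²·3.36² + 2·0.14·0.43·0.57·3·3.36) = 2.454%.
σ_{5d} = 2.454% × √5 = 5.487%.
VaR = 1.960 × 5.487% = 10.755%; on $4,000,000,000 that is $430,200,000.

$430,000,000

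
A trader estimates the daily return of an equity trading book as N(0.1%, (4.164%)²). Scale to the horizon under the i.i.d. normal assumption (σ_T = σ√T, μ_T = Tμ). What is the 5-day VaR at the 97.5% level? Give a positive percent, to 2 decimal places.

At 97.5%, z = 1.960.
σ_{5d} = 4.164% × √5 = 9.311%; μ_{5d} = 5 × 0.1% = 0.500%.
VaR = −(0.500%) + 1.960 × 9.311% = 17.750%.

17.75%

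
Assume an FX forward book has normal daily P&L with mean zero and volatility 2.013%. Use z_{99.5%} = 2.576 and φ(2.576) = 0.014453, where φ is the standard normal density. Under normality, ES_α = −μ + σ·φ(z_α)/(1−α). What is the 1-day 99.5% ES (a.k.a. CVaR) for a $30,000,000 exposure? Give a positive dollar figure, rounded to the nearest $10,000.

$1,750,000

Tail multiplier: φ(z)/(1−α) = 0.014453 / 0.005 = 2.891.
ES = 2.013% × 2.891 = 5.820%.
On $30,000,000: 0.05820 × $30,000,000 = $1,746,000.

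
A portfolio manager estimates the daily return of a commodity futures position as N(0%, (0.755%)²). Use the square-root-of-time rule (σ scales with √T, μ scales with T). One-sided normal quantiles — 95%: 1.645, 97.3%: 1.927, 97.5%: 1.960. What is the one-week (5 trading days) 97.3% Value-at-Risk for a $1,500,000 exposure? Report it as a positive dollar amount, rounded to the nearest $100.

$48,800

σ_{5d} = 0.755% × √5 = 1.688%.
VaR = 1.927 × 1.688% = 3.253%.
On $1,500,000: 0.03253 × $1,500,000 = $48,795.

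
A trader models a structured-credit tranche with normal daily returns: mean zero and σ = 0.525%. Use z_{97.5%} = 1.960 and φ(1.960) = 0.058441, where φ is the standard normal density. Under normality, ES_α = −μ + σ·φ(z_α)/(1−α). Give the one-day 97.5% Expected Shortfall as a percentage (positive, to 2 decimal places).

1.23%

Tail multiplier: φ(z)/(1−α) = 0.058441 / 0.025 = 2.338.
ES = 0.525% × 2.338 = 1.227%.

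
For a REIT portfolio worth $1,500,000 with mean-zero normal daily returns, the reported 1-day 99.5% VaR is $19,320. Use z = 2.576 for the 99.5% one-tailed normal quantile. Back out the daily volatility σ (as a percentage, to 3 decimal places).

0.500%

VaR as a fraction: $19,320 / $1,500,000 = 1.288%.
σ = VaR / z = 1.288% / 2.576 = 0.500%.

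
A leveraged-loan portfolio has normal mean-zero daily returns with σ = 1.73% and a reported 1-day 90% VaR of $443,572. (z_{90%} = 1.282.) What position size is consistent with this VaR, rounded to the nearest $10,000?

$20,000,000

VaR as a fraction of value: z·σ = 1.282 × 1.73% = 2.21786%.
Position = $443,572 / 0.0221786 = $20,000,000.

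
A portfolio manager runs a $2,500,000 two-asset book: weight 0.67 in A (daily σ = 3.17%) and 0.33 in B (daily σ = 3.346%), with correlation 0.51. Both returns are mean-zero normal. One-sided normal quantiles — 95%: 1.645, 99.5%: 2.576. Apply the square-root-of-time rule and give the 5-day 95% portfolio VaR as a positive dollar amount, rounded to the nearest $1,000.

σ_p = √(0.67²·3.17² + 0.33²·3.346² + 2·0.51·0.67·0.33·3.17·3.346) = 2.850%.
σ_{5d} = 2.850% × √5 = 6.373%.
VaR = 1.645 × 6.373% = 10.484%; on $2,500,000 that is $262,100.

$262,000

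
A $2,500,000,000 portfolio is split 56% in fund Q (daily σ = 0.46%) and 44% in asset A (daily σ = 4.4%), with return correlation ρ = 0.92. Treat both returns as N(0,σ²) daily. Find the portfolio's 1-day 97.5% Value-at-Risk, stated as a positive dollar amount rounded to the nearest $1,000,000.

$107,000,000

σ_p² = 0.56²·0.46² + 0.44²·4.4² + 2·0.92·0.56·0.44·0.46·4.4 = 4.7321 (%²).
σ_p = √4.7321 = 2.175%.
At 97.5%, z = 1.960.
VaR = 1.960 × 2.175% = 4.263%; on $2,500,000,000 that is $106,575,000.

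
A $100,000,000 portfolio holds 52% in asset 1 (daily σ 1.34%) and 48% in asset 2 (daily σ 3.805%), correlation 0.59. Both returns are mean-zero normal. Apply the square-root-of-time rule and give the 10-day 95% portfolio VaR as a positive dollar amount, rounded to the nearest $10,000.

$12,000,000

σ_p = √(0.52²·1.34² + 0.48²·3.805² + 2·0.59·0.52·0.48·1.34·3.805) = 2.307%.
σ_{10d} = 2.307% × √10 = 7.295%.
z(95%) = 1.645.
VaR = 1.645 × 7.295% = 12.000%; on $100,000,000 that is $12,000,000.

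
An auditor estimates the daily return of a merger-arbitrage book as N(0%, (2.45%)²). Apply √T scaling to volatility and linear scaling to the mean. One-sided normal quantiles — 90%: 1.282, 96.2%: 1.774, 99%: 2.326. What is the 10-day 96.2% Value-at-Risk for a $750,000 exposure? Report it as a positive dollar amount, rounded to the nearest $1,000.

$103,000

σ_{10d} = 2.45% × √10 = 7.748%.
VaR = 1.774 × 7.748% = 13.745%.
On $750,000: 0.13745 × $750,000 = $103,087.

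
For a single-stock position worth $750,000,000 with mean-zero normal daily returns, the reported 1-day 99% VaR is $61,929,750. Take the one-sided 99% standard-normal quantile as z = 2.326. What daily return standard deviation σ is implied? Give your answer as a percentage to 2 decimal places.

VaR as a fraction: $61,929,750 / $750,000,000 = 8.257%.
σ = VaR / z = 8.257% / 2.326 = 3.550%.

3.55%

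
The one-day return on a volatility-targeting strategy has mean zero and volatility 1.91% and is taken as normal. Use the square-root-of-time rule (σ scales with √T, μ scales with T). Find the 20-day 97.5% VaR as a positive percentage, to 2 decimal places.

At 97.5%, z = 1.960.
σ_{20d} = 1.91% × √20 = 8.542%.
VaR = 1.960 × 8.542% = 16.742%.

16.74%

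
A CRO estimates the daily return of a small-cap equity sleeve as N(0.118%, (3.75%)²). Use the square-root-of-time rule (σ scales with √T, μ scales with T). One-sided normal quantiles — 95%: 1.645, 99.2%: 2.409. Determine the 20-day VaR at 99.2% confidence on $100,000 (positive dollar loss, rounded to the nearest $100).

σ_{20d} = 3.75% × √20 = 16.771%; μ_{20d} = 20 × 0.118% = 2.360%.
VaR = −(2.360%) + 2.409 × 16.771% = 38.041%.
On $100,000: 0.38041 × $100,000 = $38,041.

$38,000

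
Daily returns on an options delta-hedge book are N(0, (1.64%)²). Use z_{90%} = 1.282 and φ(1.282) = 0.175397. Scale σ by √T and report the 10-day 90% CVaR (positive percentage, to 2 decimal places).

σ_{10d} = 1.64% × √10 = 5.186%.
ES multiplier = φ(z)/(1−α) = 0.175397/0.1 = 1.754.
ES = 5.186% × 1.754 = 9.096%.

9.10%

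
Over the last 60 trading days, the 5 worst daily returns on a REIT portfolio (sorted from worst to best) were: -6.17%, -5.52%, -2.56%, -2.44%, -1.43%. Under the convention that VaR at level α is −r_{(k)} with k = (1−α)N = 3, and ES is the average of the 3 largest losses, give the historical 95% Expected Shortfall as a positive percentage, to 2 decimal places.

The 3 worst returns sum to -14.25%.
ES = −(-14.25%) / 3 = 4.75%.

4.75%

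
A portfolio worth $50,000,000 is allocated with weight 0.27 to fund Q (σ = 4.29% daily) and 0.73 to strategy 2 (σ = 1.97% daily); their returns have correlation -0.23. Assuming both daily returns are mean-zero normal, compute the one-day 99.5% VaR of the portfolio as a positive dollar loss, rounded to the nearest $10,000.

$2,090,000

σ_p² = 0.27²·4.29² + 0.73²·1.97² + 2·-0.23·0.27·0.73·4.29·1.97 = 2.6435 (%²).
σ_p = √2.6435 = 1.626%.
At 99.5%, z = 2.576.
VaR = 2.576 × 1.626% = 4.189%; on $50,000,000 that is $2,094,500.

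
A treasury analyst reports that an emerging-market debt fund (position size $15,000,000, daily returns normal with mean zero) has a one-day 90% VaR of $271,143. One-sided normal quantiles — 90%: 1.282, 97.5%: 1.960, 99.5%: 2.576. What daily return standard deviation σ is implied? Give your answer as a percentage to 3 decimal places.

1.410%

VaR as a fraction: $271,143 / $15,000,000 = 1.808%.
σ = VaR / z = 1.808% / 1.282 = 1.410%.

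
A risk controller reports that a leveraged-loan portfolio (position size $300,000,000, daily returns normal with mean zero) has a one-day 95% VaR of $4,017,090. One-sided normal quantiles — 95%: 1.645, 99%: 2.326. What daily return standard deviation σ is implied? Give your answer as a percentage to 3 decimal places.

VaR as a fraction: $4,017,090 / $300,000,000 = 1.339%.
σ = VaR / z = 1.339% / 1.645 = 0.814%.

0.814%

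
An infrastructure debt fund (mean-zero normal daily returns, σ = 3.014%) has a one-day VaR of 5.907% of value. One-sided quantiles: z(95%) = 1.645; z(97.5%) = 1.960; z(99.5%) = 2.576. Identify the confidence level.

97.5%

Implied z = VaR/σ = 5.907 / 3.014 = 1.960.
This matches z(97.5%) = 1.960.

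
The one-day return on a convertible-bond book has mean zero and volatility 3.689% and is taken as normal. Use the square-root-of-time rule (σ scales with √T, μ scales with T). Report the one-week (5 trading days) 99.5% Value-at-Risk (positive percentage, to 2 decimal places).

21.25%

At 99.5%, z = 2.576.
σ_{5d} = 3.689% × √5 = 8.249%.
VaR = 2.576 × 8.249% = 21.249%.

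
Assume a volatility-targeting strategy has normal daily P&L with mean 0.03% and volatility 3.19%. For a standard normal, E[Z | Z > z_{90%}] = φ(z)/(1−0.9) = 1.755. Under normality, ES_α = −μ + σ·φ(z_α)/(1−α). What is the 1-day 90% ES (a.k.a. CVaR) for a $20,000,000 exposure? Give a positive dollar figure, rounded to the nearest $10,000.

$1,110,000

ES = −(0.03%) + 3.19% × 1.755 = 5.568%.
On $20,000,000: 0.05568 × $20,000,000 = $1,113,600.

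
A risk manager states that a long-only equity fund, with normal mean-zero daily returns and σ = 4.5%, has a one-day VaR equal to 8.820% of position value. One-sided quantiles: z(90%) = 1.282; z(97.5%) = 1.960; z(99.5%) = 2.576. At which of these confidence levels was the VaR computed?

97.5%

Implied z = VaR/σ = 8.820 / 4.5 = 1.960.
This matches z(97.5%) = 1.960.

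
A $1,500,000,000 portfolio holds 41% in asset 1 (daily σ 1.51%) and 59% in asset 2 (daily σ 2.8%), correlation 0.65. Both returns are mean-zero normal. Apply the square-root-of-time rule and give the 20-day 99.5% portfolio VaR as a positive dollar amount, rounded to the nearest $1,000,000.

σ_p = √(0.41²·1.51² + 0.59²·2.8² + 2·0.65·0.41·0.59·1.51·2.8) = 2.108%.
σ_{20d} = 2.108% × √20 = 9.427%.
z(99.5%) = 2.576.
VaR = 2.576 × 9.427% = 24.284%; on $1,500,000,000 that is $364,260,000.

$364,000,000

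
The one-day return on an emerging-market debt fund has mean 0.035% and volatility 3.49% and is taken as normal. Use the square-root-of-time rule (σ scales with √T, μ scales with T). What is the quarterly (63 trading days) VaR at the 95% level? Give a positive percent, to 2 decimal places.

At 95%, z = 1.645.
σ_{63d} = 3.49% × √63 = 27.701%; μ_{63d} = 63 × 0.035% = 2.205%.
VaR = −(2.205%) + 1.645 × 27.701% = 43.363%.

43.36%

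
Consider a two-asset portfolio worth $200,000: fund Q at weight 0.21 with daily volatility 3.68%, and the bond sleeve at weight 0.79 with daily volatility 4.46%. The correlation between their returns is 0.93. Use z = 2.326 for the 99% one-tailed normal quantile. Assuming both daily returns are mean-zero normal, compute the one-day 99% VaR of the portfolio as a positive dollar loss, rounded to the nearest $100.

$19,800

σ_p² = 0.21²·3.68² + 0.79²·4.46² + 2·0.93·0.21·0.79·3.68·4.46 = 18.0761 (%²).
σ_p = √18.0761 = 4.252%.
VaR = 2.326 × 4.252% = 9.890%; on $200,000 that is $19,780.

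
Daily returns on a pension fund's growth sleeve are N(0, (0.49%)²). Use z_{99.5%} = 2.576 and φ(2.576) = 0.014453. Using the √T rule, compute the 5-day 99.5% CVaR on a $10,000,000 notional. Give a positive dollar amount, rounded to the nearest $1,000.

$317,000

σ_{5d} = 0.49% × √5 = 1.096%.
ES multiplier = φ(z)/(1−α) = 0.014453/0.005 = 2.891.
ES = 1.096% × 2.891 = 3.169%; on $10,000,000: $316,900.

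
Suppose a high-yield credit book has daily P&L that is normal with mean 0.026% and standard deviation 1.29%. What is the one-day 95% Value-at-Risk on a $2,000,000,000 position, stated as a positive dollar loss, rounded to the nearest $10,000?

$41,920,000

At 95% one-sided, z = 1.645.
VaR = −μ + z·σ = −(0.026%) + 1.645 × 1.29% = 2.096%.
On $2,000,000,000: 0.02096 × $2,000,000,000 = $41,920,000.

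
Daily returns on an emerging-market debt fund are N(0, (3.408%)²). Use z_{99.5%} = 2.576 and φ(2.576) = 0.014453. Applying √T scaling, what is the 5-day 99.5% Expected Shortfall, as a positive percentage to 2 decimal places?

σ_{5d} = 3.408% × √5 = 7.621%.
ES multiplier = φ(z)/(1−α) = 0.014453/0.005 = 2.891.
ES = 7.621% × 2.891 = 22.032%.

22.03%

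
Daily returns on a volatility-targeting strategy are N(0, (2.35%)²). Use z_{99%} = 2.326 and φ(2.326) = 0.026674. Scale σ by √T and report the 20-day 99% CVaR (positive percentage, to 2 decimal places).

28.03%

σ_{20d} = 2.35% × √20 = 10.510%.
ES multiplier = φ(z)/(1−α) = 0.026674/0.01 = 2.667.
ES = 10.510% × 2.667 = 28.030%.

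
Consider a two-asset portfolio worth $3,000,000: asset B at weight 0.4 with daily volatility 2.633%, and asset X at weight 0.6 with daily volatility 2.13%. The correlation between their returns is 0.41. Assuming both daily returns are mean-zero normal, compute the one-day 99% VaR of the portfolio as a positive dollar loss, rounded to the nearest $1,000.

$137,000

σ_p² = 0.4²·2.633² + 0.6²·2.13² + 2·0.41·0.4·0.6·2.633·2.13 = 3.8462 (%²).
σ_p = √3.8462 = 1.961%.
At 99%, z = 2.326.
VaR = 2.326 × 1.961% = 4.561%; on $3,000,000 that is $136,830.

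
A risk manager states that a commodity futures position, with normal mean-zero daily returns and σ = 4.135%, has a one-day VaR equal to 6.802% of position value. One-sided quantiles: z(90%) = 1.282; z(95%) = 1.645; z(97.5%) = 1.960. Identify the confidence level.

95%

Implied z = VaR/σ = 6.802 / 4.135 = 1.645.
This matches z(95%) = 1.645.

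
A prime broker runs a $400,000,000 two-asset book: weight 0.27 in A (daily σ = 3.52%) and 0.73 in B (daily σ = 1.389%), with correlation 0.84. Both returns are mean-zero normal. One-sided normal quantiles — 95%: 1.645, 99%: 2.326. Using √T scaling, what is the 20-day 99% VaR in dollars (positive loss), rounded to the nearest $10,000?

$78,400,000

σ_p = √(0.27²·3.52² + 0.73²·1.389² + 2·0.84·0.27·0.73·3.52·1.389) = 1.884%.
σ_{20d} = 1.884% × √20 = 8.426%.
VaR = 2.326 × 8.426% = 19.599%; on $400,000,000 that is $78,396,000.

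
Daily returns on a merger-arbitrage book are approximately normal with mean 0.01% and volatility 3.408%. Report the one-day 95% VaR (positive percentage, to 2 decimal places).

5.60%

At 95% one-sided, z = 1.645.
VaR = −μ + z·σ = −(0.01%) + 1.645 × 3.408% = 5.596%.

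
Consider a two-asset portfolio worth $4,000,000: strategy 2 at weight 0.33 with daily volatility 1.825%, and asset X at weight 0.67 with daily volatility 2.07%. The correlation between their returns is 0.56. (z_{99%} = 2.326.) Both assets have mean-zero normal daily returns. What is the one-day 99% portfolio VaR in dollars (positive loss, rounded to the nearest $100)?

σ_p² = 0.33²·1.825² + 0.67²·2.07² + 2·0.56·0.33·0.67·1.825·2.07 = 3.2217 (%²).
σ_p = √3.2217 = 1.795%.
VaR = 2.326 × 1.795% = 4.175%; on $4,000,000 that is $167,000.

$167,000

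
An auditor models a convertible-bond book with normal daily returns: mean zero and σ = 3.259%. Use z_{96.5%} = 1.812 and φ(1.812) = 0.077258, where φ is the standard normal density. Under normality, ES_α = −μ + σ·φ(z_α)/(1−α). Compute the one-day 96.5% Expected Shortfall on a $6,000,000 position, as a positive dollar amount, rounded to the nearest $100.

$431,600

Tail multiplier: φ(z)/(1−α) = 0.077258 / 0.035 = 2.207.
ES = 3.259% × 2.207 = 7.193%.
On $6,000,000: 0.07193 × $6,000,000 = $431,580.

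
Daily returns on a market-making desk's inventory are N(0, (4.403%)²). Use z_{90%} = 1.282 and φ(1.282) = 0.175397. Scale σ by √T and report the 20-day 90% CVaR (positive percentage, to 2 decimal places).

σ_{20d} = 4.403% × √20 = 19.691%.
ES multiplier = φ(z)/(1−α) = 0.175397/0.1 = 1.754.
ES = 19.691% × 1.754 = 34.538%.

34.54%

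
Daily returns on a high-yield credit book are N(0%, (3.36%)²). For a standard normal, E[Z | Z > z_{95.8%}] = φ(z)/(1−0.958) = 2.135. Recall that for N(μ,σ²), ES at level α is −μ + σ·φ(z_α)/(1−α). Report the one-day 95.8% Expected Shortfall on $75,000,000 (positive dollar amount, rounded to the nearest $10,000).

ES = 3.36% × 2.135 = 7.174%.
On $75,000,000: 0.07174 × $75,000,000 = $5,380,500.

$5,380,000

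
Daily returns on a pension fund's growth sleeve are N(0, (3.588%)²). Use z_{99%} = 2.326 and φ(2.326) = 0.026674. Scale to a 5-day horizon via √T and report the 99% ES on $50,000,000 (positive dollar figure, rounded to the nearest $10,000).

σ_{5d} = 3.588% × √5 = 8.023%.
ES multiplier = φ(z)/(1−α) = 0.026674/0.01 = 2.667.
ES = 8.023% × 2.667 = 21.397%; on $50,000,000: $10,698,500.

$10,700,000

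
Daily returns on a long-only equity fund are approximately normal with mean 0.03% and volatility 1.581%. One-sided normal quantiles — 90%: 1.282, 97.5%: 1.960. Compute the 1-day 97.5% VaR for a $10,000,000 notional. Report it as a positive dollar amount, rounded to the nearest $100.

VaR = −μ + z·σ = −(0.03%) + 1.960 × 1.581% = 3.069%.
On $10,000,000: 0.03069 × $10,000,000 = $306,900.

$306,900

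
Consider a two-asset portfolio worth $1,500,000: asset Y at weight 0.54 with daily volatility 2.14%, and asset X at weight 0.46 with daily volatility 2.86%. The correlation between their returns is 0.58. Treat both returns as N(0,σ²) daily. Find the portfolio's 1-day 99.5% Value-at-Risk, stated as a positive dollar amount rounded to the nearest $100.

σ_p² = 0.54²·2.14² + 0.46²·2.86² + 2·0.58·0.54·0.46·2.14·2.86 = 4.8298 (%²).
σ_p = √4.8298 = 2.198%.
At 99.5%, z = 2.576.
VaR = 2.576 × 2.198% = 5.662%; on $1,500,000 that is $84,930.

$84,900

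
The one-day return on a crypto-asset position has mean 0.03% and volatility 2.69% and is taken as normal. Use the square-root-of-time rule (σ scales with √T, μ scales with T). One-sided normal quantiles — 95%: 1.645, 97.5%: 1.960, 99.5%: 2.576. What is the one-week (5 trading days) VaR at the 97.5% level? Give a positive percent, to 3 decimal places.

11.639%

σ_{5d} = 2.69% × √5 = 6.015%; μ_{5d} = 5 × 0.03% = 0.150%.
VaR = −(0.150%) + 1.960 × 6.015% = 11.639%.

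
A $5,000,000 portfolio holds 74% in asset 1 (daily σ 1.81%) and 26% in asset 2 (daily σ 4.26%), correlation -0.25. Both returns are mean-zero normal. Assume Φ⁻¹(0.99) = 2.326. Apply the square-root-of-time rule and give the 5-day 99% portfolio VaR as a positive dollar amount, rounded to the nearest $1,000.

$393,000

σ_p = √(0.74²·1.81² + 0.26²·4.26² + 2·-0.25·0.74·0.26·1.81·4.26) = 1.510%.
σ_{5d} = 1.510% × √5 = 3.376%.
VaR = 2.326 × 3.376% = 7.853%; on $5,000,000 that is $392,650.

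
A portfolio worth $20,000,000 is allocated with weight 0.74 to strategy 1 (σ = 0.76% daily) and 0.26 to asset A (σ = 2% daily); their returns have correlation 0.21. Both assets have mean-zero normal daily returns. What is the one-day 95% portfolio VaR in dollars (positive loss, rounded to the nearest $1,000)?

$277,000

σ_p² = 0.74²·0.76² + 0.26²·2² + 2·0.21·0.74·0.26·0.76·2 = 0.7095 (%²).
σ_p = √0.7095 = 0.842%.
At 95%, z = 1.645.
VaR = 1.645 × 0.842% = 1.385%; on $20,000,000 that is $277,000.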